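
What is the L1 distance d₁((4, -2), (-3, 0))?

Σ|x_i - y_i| = |4 - (-3)| + |-2 - 0| = 7 + 2 = 9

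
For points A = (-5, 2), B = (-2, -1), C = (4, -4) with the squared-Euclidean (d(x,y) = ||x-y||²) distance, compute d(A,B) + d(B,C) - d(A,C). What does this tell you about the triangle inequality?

d(A,B) = 3² + 3² = 18, d(B,C) = 6² + 3² = 45, d(A,C) = 9² + 6² = 117.
d(A,B) + d(B,C) - d(A,C) = 18 + 45 - 117 = 63 - 117 = -54. This is < 0, so the triangle inequality FAILS for these points (squared-Euclidean is not a metric).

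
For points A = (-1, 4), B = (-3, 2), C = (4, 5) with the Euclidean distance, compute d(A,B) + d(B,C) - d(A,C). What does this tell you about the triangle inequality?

d(A,B) = √(2² + 2²) = √8 ≈ 2.8284, d(B,C) = √(7² + 3²) = √58 ≈ 7.6158, d(A,C) = √(5² + 1²) = √26 ≈ 5.099.
d(A,B) + d(B,C) - d(A,C) = 2.8284 + 7.6158 - 5.099 = 10.4442 - 5.099 = 5.3452 (to 4 decimal places). This is ≥ 0, so the triangle inequality holds for these points.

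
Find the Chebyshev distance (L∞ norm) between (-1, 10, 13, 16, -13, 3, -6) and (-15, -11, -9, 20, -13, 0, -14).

max(|x_i - y_i|) = max(|-1 - (-15)|, |10 - (-11)|, |13 - (-9)|, |16 - 20|, |-13 - (-13)|, |3 - 0|, |-6 - (-14)|) = max(14, 21, 22, 4, 0, 3, 8) = 22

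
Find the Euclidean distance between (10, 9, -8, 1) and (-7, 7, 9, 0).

√(Σ(x_i - y_i)²) = √((10 - (-7))² + (9 - 7)² + (-8 - 9)² + (1 - 0)²)
= √(17² + 2² + (-17)² + 1²) = √(289 + 4 + 289 + 1) = √583 ≈ 24.1454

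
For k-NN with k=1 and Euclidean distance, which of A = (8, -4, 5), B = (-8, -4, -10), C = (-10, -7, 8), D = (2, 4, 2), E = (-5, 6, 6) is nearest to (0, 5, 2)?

Distances: d(A) ≈ 12.4097, d(B) = 17, d(C) ≈ 16.7332, d(D) ≈ 2.2361, d(E) ≈ 6.4807. Nearest: D = (2, 4, 2) with distance 2.2361.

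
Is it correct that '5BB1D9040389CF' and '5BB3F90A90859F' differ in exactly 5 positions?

Differing positions: 4, 5, 8, 9, 10, 12, 13. Hamming distance = 7, so the claim that d_H = 5 is false.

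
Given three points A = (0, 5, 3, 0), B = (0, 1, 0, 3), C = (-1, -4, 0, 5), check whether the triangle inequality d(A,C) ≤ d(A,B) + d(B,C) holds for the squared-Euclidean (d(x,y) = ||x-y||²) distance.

d(A,B) = 0² + 4² + 3² + 3² = 34, d(B,C) = 1² + 5² + 0² + 2² = 30, d(A,C) = 1² + 9² + 3² + 5² = 116.
d(A,C) = 116 > 34 + 30 = 64. Triangle inequality is VIOLATED. (Squared-Euclidean is not a metric — this is a counterexample.)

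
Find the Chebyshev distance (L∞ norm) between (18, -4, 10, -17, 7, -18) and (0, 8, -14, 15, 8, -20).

max(|x_i - y_i|) = max(|18 - 0|, |-4 - 8|, |10 - (-14)|, |-17 - 15|, |7 - 8|, |-18 - (-20)|) = max(18, 12, 24, 32, 1, 2) = 32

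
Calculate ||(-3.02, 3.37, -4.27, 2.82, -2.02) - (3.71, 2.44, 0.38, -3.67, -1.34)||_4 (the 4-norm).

(Σ|x_i - y_i|^4)^(1/4) = (|-3.02 - 3.71|^4 + |3.37 - 2.44|^4 + |-4.27 - 0.38|^4 + |2.82 - (-3.67)|^4 + |-2.02 - (-1.34)|^4)^(1/4)
= (6.73^4 + 0.93^4 + 4.65^4 + 6.49^4 + 0.68^4)^(1/4) ≈ (2051.4468 + 0.7481 + 467.5325 + 1774.1028 + 0.2138)^(1/4) = (4294.044)^(1/4) ≈ 8.095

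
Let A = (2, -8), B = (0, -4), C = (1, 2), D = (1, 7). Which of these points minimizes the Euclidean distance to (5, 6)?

Distances: d(A) ≈ 14.3178, d(B) ≈ 11.1803, d(C) ≈ 5.6569, d(D) ≈ 4.1231. Nearest: D = (1, 7) with distance 4.1231.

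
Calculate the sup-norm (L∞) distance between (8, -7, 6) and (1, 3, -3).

max(|x_i - y_i|) = max(|8 - 1|, |-7 - 3|, |6 - (-3)|) = max(7, 10, 9) = 10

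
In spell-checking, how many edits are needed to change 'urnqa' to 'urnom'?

Let D[i][j] be the edit distance between the first i characters of 'urnqa' and the first j characters of 'urnom', with D[i][0] = i, D[0][j] = j, and D[i][j] = D[i-1][j-1] if the characters match, else 1 + min(D[i-1][j], D[i][j-1], D[i-1][j-1]). Filling the table (rows: prefixes of 'urnqa', columns: prefixes of 'urnom'):
     ε  u  r  n  o  m
  ε  0  1  2  3  4  5
  u  1  0  1  2  3  4
  r  2  1  0  1  2  3
  n  3  2  1  0  1  2
  q  4  3  2  1  1  2
  a  5  4  3  2  2  2
The bottom-right entry gives D[5][5] = 2, so no sequence of fewer than 2 edits works. Backtracking through the table gives one optimal edit sequence (2 edits):
  urnqa → urnoa (sub q→o @4)
  urnoa → urnom (sub a→m @5)
Edit distance = 2.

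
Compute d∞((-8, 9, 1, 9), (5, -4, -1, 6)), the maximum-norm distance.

max(|x_i - y_i|) = max(|-8 - 5|, |9 - (-4)|, |1 - (-1)|, |9 - 6|) = max(13, 13, 2, 3) = 13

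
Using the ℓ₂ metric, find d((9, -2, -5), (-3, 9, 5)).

√(Σ(x_i - y_i)²) = √((9 - (-3))² + (-2 - 9)² + (-5 - 5)²)
= √(12² + (-11)² + (-10)²) = √(144 + 121 + 100) = √365 ≈ 19.105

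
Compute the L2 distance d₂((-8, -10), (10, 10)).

√(Σ(x_i - y_i)²) = √((-8 - 10)² + (-10 - 10)²)
= √((-18)² + (-20)²) = √(324 + 400) = √724 ≈ 26.9072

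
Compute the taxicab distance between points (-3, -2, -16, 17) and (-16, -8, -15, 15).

Σ|x_i - y_i| = |-3 - (-16)| + |-2 - (-8)| + |-16 - (-15)| + |17 - 15| = 13 + 6 + 1 + 2 = 22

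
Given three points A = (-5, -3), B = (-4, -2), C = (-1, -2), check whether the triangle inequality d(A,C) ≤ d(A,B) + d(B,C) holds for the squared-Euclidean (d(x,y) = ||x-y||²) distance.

d(A,B) = 1² + 1² = 2, d(B,C) = 3² + 0² = 9, d(A,C) = 4² + 1² = 17.
d(A,C) = 17 > 2 + 9 = 11. Triangle inequality is VIOLATED. (Squared-Euclidean is not a metric — this is a counterexample.)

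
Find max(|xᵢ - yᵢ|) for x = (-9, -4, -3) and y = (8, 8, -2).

max(|x_i - y_i|) = max(|-9 - 8|, |-4 - 8|, |-3 - (-2)|) = max(17, 12, 1) = 17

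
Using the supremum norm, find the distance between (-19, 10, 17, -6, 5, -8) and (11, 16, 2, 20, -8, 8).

max(|x_i - y_i|) = max(|-19 - 11|, |10 - 16|, |17 - 2|, |-6 - 20|, |5 - (-8)|, |-8 - 8|) = max(30, 6, 15, 26, 13, 16) = 30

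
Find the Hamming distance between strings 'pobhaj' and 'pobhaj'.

Differing positions: none. Hamming distance = 0.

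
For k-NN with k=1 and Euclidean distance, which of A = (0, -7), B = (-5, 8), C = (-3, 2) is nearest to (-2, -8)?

Distances: d(A) ≈ 2.2361, d(B) ≈ 16.2788, d(C) ≈ 10.0499. Nearest: A = (0, -7) with distance 2.2361.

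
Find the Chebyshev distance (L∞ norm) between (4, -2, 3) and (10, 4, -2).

max(|x_i - y_i|) = max(|4 - 10|, |-2 - 4|, |3 - (-2)|) = max(6, 6, 5) = 6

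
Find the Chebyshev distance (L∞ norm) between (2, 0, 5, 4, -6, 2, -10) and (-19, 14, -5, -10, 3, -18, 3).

max(|x_i - y_i|) = max(|2 - (-19)|, |0 - 14|, |5 - (-5)|, |4 - (-10)|, |-6 - 3|, |2 - (-18)|, |-10 - 3|) = max(21, 14, 10, 14, 9, 20, 13) = 21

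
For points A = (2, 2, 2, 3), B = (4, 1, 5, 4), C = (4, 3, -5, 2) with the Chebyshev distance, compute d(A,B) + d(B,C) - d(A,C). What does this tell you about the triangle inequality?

d(A,B) = max(2, 1, 3, 1) = 3, d(B,C) = max(0, 2, 10, 2) = 10, d(A,C) = max(2, 1, 7, 1) = 7.
d(A,B) + d(B,C) - d(A,C) = 3 + 10 - 7 = 13 - 7 = 6. This is ≥ 0, so the triangle inequality holds for these points.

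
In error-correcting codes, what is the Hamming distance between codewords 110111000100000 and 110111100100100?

Differing positions: 7, 13. Hamming distance = 2.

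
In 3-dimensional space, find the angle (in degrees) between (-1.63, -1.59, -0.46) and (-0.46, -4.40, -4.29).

With u = (-1.63, -1.59, -0.46), v = (-0.46, -4.40, -4.29):
u·v = (-1.63)·(-0.46) + (-1.59)·(-4.4) + (-0.46)·(-4.29) = 0.7498 + 6.996 + 1.9734 = 9.7192.
|u| = √((-1.63)² + (-1.59)² + (-0.46)²) = √(2.6569 + 2.5281 + 0.2116) = √5.3966, |v| = √((-0.46)² + (-4.4)² + (-4.29)²) = √(0.2116 + 19.36 + 18.4041) = √37.9757.
cos θ = (u·v)/(|u||v|) = 9.7192/(√5.3966·√37.9757) ≈ 0.678918
θ = arccos(0.678918) ≈ 47.24°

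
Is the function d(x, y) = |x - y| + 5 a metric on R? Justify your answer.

No. d fails identity of indiscernibles (specifically d(x,x) = 0): d(-2, -2) = |-2 - (-2)| + 5 = 0 + 5 = 5 ≠ 0.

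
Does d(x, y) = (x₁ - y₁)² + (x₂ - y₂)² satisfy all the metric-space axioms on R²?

No. The squared Euclidean distance fails the triangle inequality. Counterexample: x = (0, 0), y = (5, 1), z = (10, 2). d(x,z) = 10² + 2² = 104, but d(x,y) + d(y,z) = (5² + 1²) + (5² + 1²) = 26 + 26 = 52. Since 104 > 52, the triangle inequality is violated. (Note: √d, the ordinary Euclidean distance, IS a metric.)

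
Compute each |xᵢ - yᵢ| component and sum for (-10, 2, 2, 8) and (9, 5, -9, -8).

Σ|x_i - y_i| = |-10 - 9| + |2 - 5| + |2 - (-9)| + |8 - (-8)| = 19 + 3 + 11 + 16 = 49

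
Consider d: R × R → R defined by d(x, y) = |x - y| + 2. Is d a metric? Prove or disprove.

No. d fails identity of indiscernibles (specifically d(x,x) = 0): d(-3, -3) = |-3 - (-3)| + 2 = 0 + 2 = 2 ≠ 0.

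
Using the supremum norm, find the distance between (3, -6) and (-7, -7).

max(|x_i - y_i|) = max(|3 - (-7)|, |-6 - (-7)|) = max(10, 1) = 10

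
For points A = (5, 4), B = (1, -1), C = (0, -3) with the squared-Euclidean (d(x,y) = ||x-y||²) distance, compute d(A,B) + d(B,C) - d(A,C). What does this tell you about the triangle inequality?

d(A,B) = 4² + 5² = 41, d(B,C) = 1² + 2² = 5, d(A,C) = 5² + 7² = 74.
d(A,B) + d(B,C) - d(A,C) = 41 + 5 - 74 = 46 - 74 = -28. This is < 0, so the triangle inequality FAILS for these points (squared-Euclidean is not a metric).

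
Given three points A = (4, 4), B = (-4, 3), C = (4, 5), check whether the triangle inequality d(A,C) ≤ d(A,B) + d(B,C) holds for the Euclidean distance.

d(A,B) = √(8² + 1²) = √65 ≈ 8.0623, d(B,C) = √(8² + 2²) = √68 ≈ 8.2462, d(A,C) = √(0² + 1²) = √1 = 1.
d(A,C) = 1 ≤ 8.0623 + 8.2462 = 16.3085. Triangle inequality is satisfied.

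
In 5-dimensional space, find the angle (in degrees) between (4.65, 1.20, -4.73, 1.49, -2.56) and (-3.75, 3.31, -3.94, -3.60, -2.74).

With u = (4.65, 1.20, -4.73, 1.49, -2.56), v = (-3.75, 3.31, -3.94, -3.60, -2.74):
u·v = 4.65·(-3.75) + 1.2·3.31 + (-4.73)·(-3.94) + 1.49·(-3.6) + (-2.56)·(-2.74) = (-17.4375) + 3.972 + 18.6362 + (-5.364) + 7.0144 = 6.8211.
|u| = √(4.65² + 1.2² + (-4.73)² + 1.49² + (-2.56)²) = √(21.6225 + 1.44 + 22.3729 + 2.2201 + 6.5536) = √54.2091, |v| = √((-3.75)² + 3.31² + (-3.94)² + (-3.6)² + (-2.74)²) = √(14.0625 + 10.9561 + 15.5236 + 12.96 + 7.5076) = √61.0098.
cos θ = (u·v)/(|u||v|) = 6.8211/(√54.2091·√61.0098) ≈ 0.118609
θ = arccos(0.118609) ≈ 83.19°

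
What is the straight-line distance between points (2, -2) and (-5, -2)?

√(Σ(x_i - y_i)²) = √((2 - (-5))² + (-2 - (-2))²)
= √(7² + 0²) = √(49 + 0) = √49 = 7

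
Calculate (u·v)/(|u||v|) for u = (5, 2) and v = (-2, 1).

With u = (5, 2), v = (-2, 1):
u·v = 5·(-2) + 2·1 = (-10) + 2 = -8.
|u| = √(5² + 2²) = √29, |v| = √((-2)² + 1²) = √5, so |u||v| = √(29·5) = √145.
cos θ = (u·v)/(|u||v|) = -8/√145 ≈ -0.6644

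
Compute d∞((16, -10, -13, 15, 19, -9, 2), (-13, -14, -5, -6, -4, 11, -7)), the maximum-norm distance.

max(|x_i - y_i|) = max(|16 - (-13)|, |-10 - (-14)|, |-13 - (-5)|, |15 - (-6)|, |19 - (-4)|, |-9 - 11|, |2 - (-7)|) = max(29, 4, 8, 21, 23, 20, 9) = 29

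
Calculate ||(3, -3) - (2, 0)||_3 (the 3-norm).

(Σ|x_i - y_i|^3)^(1/3) = (|3 - 2|^3 + |-3 - 0|^3)^(1/3)
= (1^3 + 3^3)^(1/3) = (1 + 27)^(1/3) = (28)^(1/3) ≈ 3.0366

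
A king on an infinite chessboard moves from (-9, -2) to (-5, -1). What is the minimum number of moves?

max(|x_i - y_i|) = max(|-9 - (-5)|, |-2 - (-1)|) = max(4, 1) = 4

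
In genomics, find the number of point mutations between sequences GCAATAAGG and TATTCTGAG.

Differing positions: 1, 2, 3, 4, 5, 6, 7, 8. Hamming distance = 8.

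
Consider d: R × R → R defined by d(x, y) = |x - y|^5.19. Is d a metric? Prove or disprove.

No. d(x,y) = |x-y|^5.19 fails the triangle inequality since p = 5.19 > 1. Counterexample: x = -5, y = 4, z = 16. d(x,z) = |-5 - 16|^5.19 = 21^5.19 ≈ 7283131.3034, but d(x,y) + d(y,z) = 9^5.19 + 12^5.19 ≈ 89643.4627 + 398979.5783 = 488623.041. Since 7283131.3034 > 488623.041, the triangle inequality is violated.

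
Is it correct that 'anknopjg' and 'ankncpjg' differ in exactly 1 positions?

Differing positions: 5. Hamming distance = 1, so the claim is true.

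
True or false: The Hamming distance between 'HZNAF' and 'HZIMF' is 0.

Differing positions: 3, 4. Hamming distance = 2, so the claim that d_H = 0 is false.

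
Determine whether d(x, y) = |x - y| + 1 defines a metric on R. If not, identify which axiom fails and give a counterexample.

No. d fails identity of indiscernibles (specifically d(x,x) = 0): d(2, 2) = |2 - 2| + 1 = 0 + 1 = 1 ≠ 0.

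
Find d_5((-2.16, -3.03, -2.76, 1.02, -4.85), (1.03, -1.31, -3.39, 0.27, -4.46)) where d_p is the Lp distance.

(Σ|x_i - y_i|^5)^(1/5) = (|-2.16 - 1.03|^5 + |-3.03 - (-1.31)|^5 + |-2.76 - (-3.39)|^5 + |1.02 - 0.27|^5 + |-4.85 - (-4.46)|^5)^(1/5)
= (3.19^5 + 1.72^5 + 0.63^5 + 0.75^5 + 0.39^5)^(1/5) ≈ (330.3341 + 15.0537 + 0.0992 + 0.2373 + 0.009)^(1/5) = (345.7333)^(1/5) ≈ 3.2192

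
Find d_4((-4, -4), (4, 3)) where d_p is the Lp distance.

(Σ|x_i - y_i|^4)^(1/4) = (|-4 - 4|^4 + |-4 - 3|^4)^(1/4)
= (8^4 + 7^4)^(1/4) = (4096 + 2401)^(1/4) = (6497)^(1/4) ≈ 8.978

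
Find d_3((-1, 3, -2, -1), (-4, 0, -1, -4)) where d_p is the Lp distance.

(Σ|x_i - y_i|^3)^(1/3) = (|-1 - (-4)|^3 + |3 - 0|^3 + |-2 - (-1)|^3 + |-1 - (-4)|^3)^(1/3)
= (3^3 + 3^3 + 1^3 + 3^3)^(1/3) = (27 + 27 + 1 + 27)^(1/3) = (82)^(1/3) ≈ 4.3445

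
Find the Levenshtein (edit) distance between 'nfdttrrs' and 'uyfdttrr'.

Let D[i][j] be the edit distance between the first i characters of 'nfdttrrs' and the first j characters of 'uyfdttrr', with D[i][0] = i, D[0][j] = j, and D[i][j] = D[i-1][j-1] if the characters match, else 1 + min(D[i-1][j], D[i][j-1], D[i-1][j-1]). Filling the table (rows: prefixes of 'nfdttrrs', columns: prefixes of 'uyfdttrr'):
     ε  u  y  f  d  t  t  r  r
  ε  0  1  2  3  4  5  6  7  8
  n  1  1  2  3  4  5  6  7  8
  f  2  2  2  2  3  4  5  6  7
  d  3  3  3  3  2  3  4  5  6
  t  4  4  4  4  3  2  3  4  5
  t  5  5  5  5  4  3  2  3  4
  r  6  6  6  6  5  4  3  2  3
  r  7  7  7  7  6  5  4  3  2
  s  8  8  8  8  7  6  5  4  3
The bottom-right entry gives D[8][8] = 3, so no sequence of fewer than 3 edits works. Backtracking through the table gives one optimal edit sequence (3 edits):
  nfdttrrs → unfdttrrs (ins u @1)
  unfdttrrs → uyfdttrrs (sub n→y @2)
  uyfdttrrs → uyfdttrr (del s @9)
Edit distance = 3.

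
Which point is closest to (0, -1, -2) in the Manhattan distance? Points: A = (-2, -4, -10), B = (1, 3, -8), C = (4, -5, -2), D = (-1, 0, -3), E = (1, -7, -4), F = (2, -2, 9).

Distances: d(A) = 13, d(B) = 11, d(C) = 8, d(D) = 3, d(E) = 9, d(F) = 14. Nearest: D = (-1, 0, -3) with distance 3.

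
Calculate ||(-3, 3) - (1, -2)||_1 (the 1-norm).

Σ|x_i - y_i| = |-3 - 1| + |3 - (-2)| = 4 + 5 = 9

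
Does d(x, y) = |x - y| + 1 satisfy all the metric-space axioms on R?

No. d fails identity of indiscernibles (specifically d(x,x) = 0): d(3, 3) = |3 - 3| + 1 = 0 + 1 = 1 ≠ 0.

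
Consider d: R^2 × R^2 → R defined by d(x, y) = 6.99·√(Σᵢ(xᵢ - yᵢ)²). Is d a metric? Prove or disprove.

Yes. The L2 (Euclidean) norm induces a metric on R^2, and multiplying a metric by a positive constant 6.99 > 0 preserves all four axioms: non-negativity (6.99·||x-y|| ≥ 0), identity (6.99·||x-y|| = 0 ⟺ ||x-y|| = 0 ⟺ x = y), symmetry (||x-y|| = ||y-x||), and the triangle inequality (6.99·||x-z|| ≤ 6.99·||x-y|| + 6.99·||y-z||). So d is a metric.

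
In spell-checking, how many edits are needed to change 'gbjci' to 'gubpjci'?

Let D[i][j] be the edit distance between the first i characters of 'gbjci' and the first j characters of 'gubpjci', with D[i][0] = i, D[0][j] = j, and D[i][j] = D[i-1][j-1] if the characters match, else 1 + min(D[i-1][j], D[i][j-1], D[i-1][j-1]). Filling the table (rows: prefixes of 'gbjci', columns: prefixes of 'gubpjci'):
     ε  g  u  b  p  j  c  i
  ε  0  1  2  3  4  5  6  7
  g  1  0  1  2  3  4  5  6
  b  2  1  1  1  2  3  4  5
  j  3  2  2  2  2  2  3  4
  c  4  3  3  3  3  3  2  3
  i  5  4  4  4  4  4  3  2
The bottom-right entry gives D[5][7] = 2, so no sequence of fewer than 2 edits works. Backtracking through the table gives one optimal edit sequence (2 edits):
  gbjci → gubjci (ins u @2)
  gubjci → gubpjci (ins p @4)
Edit distance = 2.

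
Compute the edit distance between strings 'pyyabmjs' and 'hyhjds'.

Let D[i][j] be the edit distance between the first i characters of 'pyyabmjs' and the first j characters of 'hyhjds', with D[i][0] = i, D[0][j] = j, and D[i][j] = D[i-1][j-1] if the characters match, else 1 + min(D[i-1][j], D[i][j-1], D[i-1][j-1]). Filling the table (rows: prefixes of 'pyyabmjs', columns: prefixes of 'hyhjds'):
     ε  h  y  h  j  d  s
  ε  0  1  2  3  4  5  6
  p  1  1  2  3  4  5  6
  y  2  2  1  2  3  4  5
  y  3  3  2  2  3  4  5
  a  4  4  3  3  3  4  5
  b  5  5  4  4  4  4  5
  m  6  6  5  5  5  5  5
  j  7  7  6  6  5  6  6
  s  8  8  7  7  6  6  6
The bottom-right entry gives D[8][6] = 6, so no sequence of fewer than 6 edits works. Backtracking through the table gives one optimal edit sequence (6 edits):
  pyyabmjs → yyabmjs (del p @1)
  yyabmjs → hyabmjs (sub y→h @1)
  hyabmjs → hybmjs (del a @3)
  hybmjs → hyhmjs (sub b→h @3)
  hyhmjs → hyhjjs (sub m→j @4)
  hyhjjs → hyhjds (sub j→d @5)
Edit distance = 6.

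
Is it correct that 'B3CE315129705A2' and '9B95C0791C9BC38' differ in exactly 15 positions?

Differing positions: 1, 2, 3, 4, 5, 6, 7, 8, 9, 10, 11, 12, 13, 14, 15. Hamming distance = 15, so the claim is true.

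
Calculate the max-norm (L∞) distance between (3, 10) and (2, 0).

max(|x_i - y_i|) = max(|3 - 2|, |10 - 0|) = max(1, 10) = 10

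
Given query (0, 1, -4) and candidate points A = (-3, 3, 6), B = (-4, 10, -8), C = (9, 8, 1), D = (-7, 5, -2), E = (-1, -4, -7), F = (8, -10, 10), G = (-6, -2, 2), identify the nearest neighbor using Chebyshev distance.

Distances: d(A) = 10, d(B) = 9, d(C) = 9, d(D) = 7, d(E) = 5, d(F) = 14, d(G) = 6. Nearest: E = (-1, -4, -7) with distance 5.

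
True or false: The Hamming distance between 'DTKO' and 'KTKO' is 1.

Differing positions: 1. Hamming distance = 1, so the claim is true.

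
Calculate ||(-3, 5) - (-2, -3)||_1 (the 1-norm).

Σ|x_i - y_i| = |-3 - (-2)| + |5 - (-3)| = 1 + 8 = 9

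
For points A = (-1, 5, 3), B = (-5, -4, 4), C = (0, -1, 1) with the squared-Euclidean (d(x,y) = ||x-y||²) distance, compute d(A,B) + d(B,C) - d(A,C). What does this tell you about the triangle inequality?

d(A,B) = 4² + 9² + 1² = 98, d(B,C) = 5² + 3² + 3² = 43, d(A,C) = 1² + 6² + 2² = 41.
d(A,B) + d(B,C) - d(A,C) = 98 + 43 - 41 = 141 - 41 = 100. This is ≥ 0, so the triangle inequality holds for these points.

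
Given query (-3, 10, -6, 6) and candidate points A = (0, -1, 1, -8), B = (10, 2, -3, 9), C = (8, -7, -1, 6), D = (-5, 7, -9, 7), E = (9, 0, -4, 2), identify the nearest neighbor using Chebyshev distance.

Distances: d(A) = 14, d(B) = 13, d(C) = 17, d(D) = 3, d(E) = 12. Nearest: D = (-5, 7, -9, 7) with distance 3.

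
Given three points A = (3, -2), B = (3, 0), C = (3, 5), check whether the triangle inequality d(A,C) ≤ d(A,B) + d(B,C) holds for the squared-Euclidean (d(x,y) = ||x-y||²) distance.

d(A,B) = 0² + 2² = 4, d(B,C) = 0² + 5² = 25, d(A,C) = 0² + 7² = 49.
d(A,C) = 49 > 4 + 25 = 29. Triangle inequality is VIOLATED. (Squared-Euclidean is not a metric — this is a counterexample.)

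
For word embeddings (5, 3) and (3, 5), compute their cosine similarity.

With u = (5, 3), v = (3, 5):
u·v = 5·3 + 3·5 = 15 + 15 = 30.
|u| = √(5² + 3²) = √34, |v| = √(3² + 5²) = √34, so |u||v| = √(34·34) = √1156 = 34.
cos θ = (u·v)/(|u||v|) = 30/34 ≈ 0.8824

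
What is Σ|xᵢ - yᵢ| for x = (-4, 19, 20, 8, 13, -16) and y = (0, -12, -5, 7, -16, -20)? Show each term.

Σ|x_i - y_i| = |-4 - 0| + |19 - (-12)| + |20 - (-5)| + |8 - 7| + |13 - (-16)| + |-16 - (-20)| = 4 + 31 + 25 + 1 + 29 + 4 = 94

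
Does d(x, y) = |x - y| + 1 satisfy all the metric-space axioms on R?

No. d fails identity of indiscernibles (specifically d(x,x) = 0): d(5, 5) = |5 - 5| + 1 = 0 + 1 = 1 ≠ 0.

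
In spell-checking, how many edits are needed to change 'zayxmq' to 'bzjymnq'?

Let D[i][j] be the edit distance between the first i characters of 'zayxmq' and the first j characters of 'bzjymnq', with D[i][0] = i, D[0][j] = j, and D[i][j] = D[i-1][j-1] if the characters match, else 1 + min(D[i-1][j], D[i][j-1], D[i-1][j-1]). Filling the table (rows: prefixes of 'zayxmq', columns: prefixes of 'bzjymnq'):
     ε  b  z  j  y  m  n  q
  ε  0  1  2  3  4  5  6  7
  z  1  1  1  2  3  4  5  6
  a  2  2  2  2  3  4  5  6
  y  3  3  3  3  2  3  4  5
  x  4  4  4  4  3  3  4  5
  m  5  5  5  5  4  3  4  5
  q  6  6  6  6  5  4  4  4
The bottom-right entry gives D[6][7] = 4, so no sequence of fewer than 4 edits works. Backtracking through the table gives one optimal edit sequence (4 edits):
  zayxmq → bzayxmq (ins b @1)
  bzayxmq → bzjyxmq (sub a→j @3)
  bzjyxmq → bzjymmq (sub x→m @5)
  bzjymmq → bzjymnq (sub m→n @6)
Edit distance = 4.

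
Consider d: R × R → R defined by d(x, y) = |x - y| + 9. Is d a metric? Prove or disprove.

No. d fails identity of indiscernibles (specifically d(x,x) = 0): d(7, 7) = |7 - 7| + 9 = 0 + 9 = 9 ≠ 0.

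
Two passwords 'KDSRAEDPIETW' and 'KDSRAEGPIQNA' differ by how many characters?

Differing positions: 7, 10, 11, 12. Hamming distance = 4.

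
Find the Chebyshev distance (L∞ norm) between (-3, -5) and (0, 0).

max(|x_i - y_i|) = max(|-3 - 0|, |-5 - 0|) = max(3, 5) = 5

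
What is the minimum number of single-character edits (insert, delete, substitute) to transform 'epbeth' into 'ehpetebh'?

Let D[i][j] be the edit distance between the first i characters of 'epbeth' and the first j characters of 'ehpetebh', with D[i][0] = i, D[0][j] = j, and D[i][j] = D[i-1][j-1] if the characters match, else 1 + min(D[i-1][j], D[i][j-1], D[i-1][j-1]). Filling the table (rows: prefixes of 'epbeth', columns: prefixes of 'ehpetebh'):
     ε  e  h  p  e  t  e  b  h
  ε  0  1  2  3  4  5  6  7  8
  e  1  0  1  2  3  4  5  6  7
  p  2  1  1  1  2  3  4  5  6
  b  3  2  2  2  2  3  4  4  5
  e  4  3  3  3  2  3  3  4  5
  t  5  4  4  4  3  2  3  4  5
  h  6  5  4  5  4  3  3  4  4
The bottom-right entry gives D[6][8] = 4, so no sequence of fewer than 4 edits works. Backtracking through the table gives one optimal edit sequence (4 edits):
  epbeth → ehpbeth (ins h @2)
  ehpbeth → ehpebeth (ins e @4)
  ehpebeth → ehpeteth (sub b→t @5)
  ehpeteth → ehpetebh (sub t→b @7)
Edit distance = 4.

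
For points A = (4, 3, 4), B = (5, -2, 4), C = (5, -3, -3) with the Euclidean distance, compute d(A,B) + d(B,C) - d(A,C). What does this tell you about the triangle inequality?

d(A,B) = √(1² + 5² + 0²) = √26 ≈ 5.099, d(B,C) = √(0² + 1² + 7²) = √50 ≈ 7.0711, d(A,C) = √(1² + 6² + 7²) = √86 ≈ 9.2736.
d(A,B) + d(B,C) - d(A,C) = 5.099 + 7.0711 - 9.2736 = 12.1701 - 9.2736 = 2.8965 (to 4 decimal places). This is ≥ 0, so the triangle inequality holds for these points.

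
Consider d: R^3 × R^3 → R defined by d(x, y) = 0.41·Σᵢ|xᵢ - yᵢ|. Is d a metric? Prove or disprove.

Yes. The L1 (Manhattan) norm induces a metric on R^3, and multiplying a metric by a positive constant 0.41 > 0 preserves all four axioms: non-negativity (0.41·||x-y|| ≥ 0), identity (0.41·||x-y|| = 0 ⟺ ||x-y|| = 0 ⟺ x = y), symmetry (||x-y|| = ||y-x||), and the triangle inequality (0.41·||x-z|| ≤ 0.41·||x-y|| + 0.41·||y-z||). So d is a metric.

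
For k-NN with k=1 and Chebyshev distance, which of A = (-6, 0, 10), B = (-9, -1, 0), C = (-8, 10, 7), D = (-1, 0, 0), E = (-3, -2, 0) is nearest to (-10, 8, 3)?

Distances: d(A) = 8, d(B) = 9, d(C) = 4, d(D) = 9, d(E) = 10. Nearest: C = (-8, 10, 7) with distance 4.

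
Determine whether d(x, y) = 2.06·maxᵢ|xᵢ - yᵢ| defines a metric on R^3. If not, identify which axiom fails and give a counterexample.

Yes. The L∞ (Chebyshev) norm induces a metric on R^3, and multiplying a metric by a positive constant 2.06 > 0 preserves all four axioms: non-negativity (2.06·||x-y|| ≥ 0), identity (2.06·||x-y|| = 0 ⟺ ||x-y|| = 0 ⟺ x = y), symmetry (||x-y|| = ||y-x||), and the triangle inequality (2.06·||x-z|| ≤ 2.06·||x-y|| + 2.06·||y-z||). So d is a metric.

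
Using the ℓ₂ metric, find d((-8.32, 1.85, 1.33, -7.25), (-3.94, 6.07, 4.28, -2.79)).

√(Σ(x_i - y_i)²) = √((-8.32 - (-3.94))² + (1.85 - 6.07)² + (1.33 - 4.28)² + (-7.25 - (-2.79))²)
= √((-4.38)² + (-4.22)² + (-2.95)² + (-4.46)²) = √(19.1844 + 17.8084 + 8.7025 + 19.8916) = √65.5869 ≈ 8.0986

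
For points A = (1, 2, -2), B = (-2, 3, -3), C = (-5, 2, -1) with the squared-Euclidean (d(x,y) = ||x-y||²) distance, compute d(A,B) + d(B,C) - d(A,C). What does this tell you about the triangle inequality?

d(A,B) = 3² + 1² + 1² = 11, d(B,C) = 3² + 1² + 2² = 14, d(A,C) = 6² + 0² + 1² = 37.
d(A,B) + d(B,C) - d(A,C) = 11 + 14 - 37 = 25 - 37 = -12. This is < 0, so the triangle inequality FAILS for these points (squared-Euclidean is not a metric).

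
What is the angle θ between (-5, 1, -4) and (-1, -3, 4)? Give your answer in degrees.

With u = (-5, 1, -4), v = (-1, -3, 4):
u·v = (-5)·(-1) + 1·(-3) + (-4)·4 = 5 + (-3) + (-16) = -14.
|u| = √((-5)² + 1² + (-4)²) = √42, |v| = √((-1)² + (-3)² + 4²) = √26, so |u||v| = √(42·26) = √1092.
cos θ = (u·v)/(|u||v|) = -14/√1092 ≈ -0.423659
θ = arccos(-0.423659) ≈ 115.07°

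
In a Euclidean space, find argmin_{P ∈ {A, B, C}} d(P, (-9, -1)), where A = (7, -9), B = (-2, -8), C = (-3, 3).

Distances: d(A) ≈ 17.8885, d(B) ≈ 9.8995, d(C) ≈ 7.2111. Nearest: C = (-3, 3) with distance 7.2111.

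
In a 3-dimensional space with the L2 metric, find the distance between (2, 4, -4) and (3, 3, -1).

(Σ|x_i - y_i|^2)^(1/2) = (|2 - 3|^2 + |4 - 3|^2 + |-4 - (-1)|^2)^(1/2)
= (1^2 + 1^2 + 3^2)^(1/2) = (1 + 1 + 9)^(1/2) = (11)^(1/2) ≈ 3.3166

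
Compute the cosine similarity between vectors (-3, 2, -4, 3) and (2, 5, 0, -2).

With u = (-3, 2, -4, 3), v = (2, 5, 0, -2):
u·v = (-3)·2 + 2·5 + (-4)·0 + 3·(-2) = (-6) + 10 + 0 + (-6) = -2.
|u| = √((-3)² + 2² + (-4)² + 3²) = √38, |v| = √(2² + 5² + 0² + (-2)²) = √33, so |u||v| = √(38·33) = √1254.
cos θ = (u·v)/(|u||v|) = -2/√1254 ≈ -0.0565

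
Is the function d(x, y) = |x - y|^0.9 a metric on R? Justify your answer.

Yes. With 0 < p = 0.9 ≤ 1, d(x,y) = |x-y|^0.9 is a metric on R. Non-negativity and symmetry are immediate; |x-y|^0.9 = 0 ⟺ |x-y| = 0 ⟺ x = y. For the triangle inequality, the function t ↦ t^0.9 is subadditive on [0,∞) when p ≤ 1, so |x-z|^0.9 ≤ (|x-y| + |y-z|)^0.9 ≤ |x-y|^0.9 + |y-z|^0.9.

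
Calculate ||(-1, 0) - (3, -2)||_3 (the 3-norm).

(Σ|x_i - y_i|^3)^(1/3) = (|-1 - 3|^3 + |0 - (-2)|^3)^(1/3)
= (4^3 + 2^3)^(1/3) = (64 + 8)^(1/3) = (72)^(1/3) ≈ 4.1602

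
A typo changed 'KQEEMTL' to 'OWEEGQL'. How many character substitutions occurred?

Differing positions: 1, 2, 5, 6. Hamming distance = 4.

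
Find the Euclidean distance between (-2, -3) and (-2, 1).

√(Σ(x_i - y_i)²) = √((-2 - (-2))² + (-3 - 1)²)
= √(0² + (-4)²) = √(0 + 16) = √16 = 4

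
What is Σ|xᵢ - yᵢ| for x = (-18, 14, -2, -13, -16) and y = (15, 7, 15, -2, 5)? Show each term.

Σ|x_i - y_i| = |-18 - 15| + |14 - 7| + |-2 - 15| + |-13 - (-2)| + |-16 - 5| = 33 + 7 + 17 + 11 + 21 = 89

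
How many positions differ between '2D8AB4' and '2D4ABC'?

Differing positions: 3, 6. Hamming distance = 2.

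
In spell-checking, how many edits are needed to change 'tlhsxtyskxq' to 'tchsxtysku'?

Let D[i][j] be the edit distance between the first i characters of 'tlhsxtyskxq' and the first j characters of 'tchsxtysku', with D[i][0] = i, D[0][j] = j, and D[i][j] = D[i-1][j-1] if the characters match, else 1 + min(D[i-1][j], D[i][j-1], D[i-1][j-1]). Filling the table (rows: prefixes of 'tlhsxtyskxq', columns: prefixes of 'tchsxtysku'):
     ε  t  c  h  s  x  t  y  s  k  u
  ε  0  1  2  3  4  5  6  7  8  9 10
  t  1  0  1  2  3  4  5  6  7  8  9
  l  2  1  1  2  3  4  5  6  7  8  9
  h  3  2  2  1  2  3  4  5  6  7  8
  s  4  3  3  2  1  2  3  4  5  6  7
  x  5  4  4  3  2  1  2  3  4  5  6
  t  6  5  5  4  3  2  1  2  3  4  5
  y  7  6  6  5  4  3  2  1  2  3  4
  s  8  7  7  6  5  4  3  2  1  2  3
  k  9  8  8  7  6  5  4  3  2  1  2
  x 10  9  9  8  7  6  5  4  3  2  2
  q 11 10 10  9  8  7  6  5  4  3  3
The bottom-right entry gives D[11][10] = 3, so no sequence of fewer than 3 edits works. Backtracking through the table gives one optimal edit sequence (3 edits):
  tlhsxtyskxq → tchsxtyskxq (sub l→c @2)
  tchsxtyskxq → tchsxtyskq (del x @10)
  tchsxtyskq → tchsxtysku (sub q→u @10)
Edit distance = 3.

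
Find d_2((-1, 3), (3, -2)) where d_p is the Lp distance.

(Σ|x_i - y_i|^2)^(1/2) = (|-1 - 3|^2 + |3 - (-2)|^2)^(1/2)
= (4^2 + 5^2)^(1/2) = (16 + 25)^(1/2) = (41)^(1/2) ≈ 6.4031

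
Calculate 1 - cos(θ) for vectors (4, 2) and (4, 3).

With u = (4, 2), v = (4, 3):
u·v = 4·4 + 2·3 = 16 + 6 = 22.
|u| = √(4² + 2²) = √20, |v| = √(4² + 3²) = √25, so |u||v| = √(20·25) = √500.
cos θ = (u·v)/(|u||v|) = 22/√500 ≈ 0.9839
Cosine distance = 1 - cos θ ≈ 1 - 0.9839 = 0.0161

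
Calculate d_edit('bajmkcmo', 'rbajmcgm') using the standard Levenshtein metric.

Let D[i][j] be the edit distance between the first i characters of 'bajmkcmo' and the first j characters of 'rbajmcgm', with D[i][0] = i, D[0][j] = j, and D[i][j] = D[i-1][j-1] if the characters match, else 1 + min(D[i-1][j], D[i][j-1], D[i-1][j-1]). Filling the table (rows: prefixes of 'bajmkcmo', columns: prefixes of 'rbajmcgm'):
     ε  r  b  a  j  m  c  g  m
  ε  0  1  2  3  4  5  6  7  8
  b  1  1  1  2  3  4  5  6  7
  a  2  2  2  1  2  3  4  5  6
  j  3  3  3  2  1  2  3  4  5
  m  4  4  4  3  2  1  2  3  4
  k  5  5  5  4  3  2  2  3  4
  c  6  6  6  5  4  3  2  3  4
  m  7  7  7  6  5  4  3  3  3
  o  8  8  8  7  6  5  4  4  4
The bottom-right entry gives D[8][8] = 4, so no sequence of fewer than 4 edits works. Backtracking through the table gives one optimal edit sequence (4 edits):
  bajmkcmo → rbajmkcmo (ins r @1)
  rbajmkcmo → rbajmcmo (del k @6)
  rbajmcmo → rbajmcgo (sub m→g @7)
  rbajmcgo → rbajmcgm (sub o→m @8)
Edit distance = 4.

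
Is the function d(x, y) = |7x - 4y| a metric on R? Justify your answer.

No. d fails symmetry: d(9, 6) = |7·9 - 4·6| = |39| = 39, but d(6, 9) = |7·6 - 4·9| = |6| = 6. Since 39 ≠ 6, d(x,y) ≠ d(y,x) in general.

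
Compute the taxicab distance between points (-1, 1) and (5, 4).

Σ|x_i - y_i| = |-1 - 5| + |1 - 4| = 6 + 3 = 9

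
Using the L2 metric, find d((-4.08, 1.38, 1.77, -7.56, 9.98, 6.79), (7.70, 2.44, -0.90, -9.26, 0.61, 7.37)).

√(Σ(x_i - y_i)²) = √((-4.08 - 7.7)² + (1.38 - 2.44)² + (1.77 - (-0.9))² + (-7.56 - (-9.26))² + (9.98 - 0.61)² + (6.79 - 7.37)²)
= √((-11.78)² + (-1.06)² + 2.67² + 1.7² + 9.37² + (-0.58)²) = √(138.7684 + 1.1236 + 7.1289 + 2.89 + 87.7969 + 0.3364) = √238.0442 ≈ 15.4287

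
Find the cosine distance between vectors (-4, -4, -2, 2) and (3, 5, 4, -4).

With u = (-4, -4, -2, 2), v = (3, 5, 4, -4):
u·v = (-4)·3 + (-4)·5 + (-2)·4 + 2·(-4) = (-12) + (-20) + (-8) + (-8) = -48.
|u| = √((-4)² + (-4)² + (-2)² + 2²) = √40, |v| = √(3² + 5² + 4² + (-4)²) = √66, so |u||v| = √(40·66) = √2640.
cos θ = (u·v)/(|u||v|) = -48/√2640 ≈ -0.9342
Cosine distance = 1 - cos θ ≈ 1 - (-0.9342) = 1.9342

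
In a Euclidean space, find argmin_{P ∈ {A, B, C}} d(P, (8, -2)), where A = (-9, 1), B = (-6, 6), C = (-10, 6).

Distances: d(A) ≈ 17.2627, d(B) ≈ 16.1245, d(C) ≈ 19.6977. Nearest: B = (-6, 6) with distance 16.1245.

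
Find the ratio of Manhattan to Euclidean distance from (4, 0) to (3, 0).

L1 = |4 - 3| + |0 - 0| = 1 + 0 = 1
L2 = √(1² + 0²) = √1 = 1
L1 ≥ L2 always (equality iff movement is along one axis); L1 = L2 here (movement is along a single axis).
Ratio L1/L2 = 1/1 = 1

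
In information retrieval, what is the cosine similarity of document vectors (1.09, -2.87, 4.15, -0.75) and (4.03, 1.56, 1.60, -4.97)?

With u = (1.09, -2.87, 4.15, -0.75), v = (4.03, 1.56, 1.60, -4.97):
u·v = 1.09·4.03 + (-2.87)·1.56 + 4.15·1.6 + (-0.75)·(-4.97) = 4.3927 + (-4.4772) + 6.64 + 3.7275 = 10.283.
|u| = √(1.09² + (-2.87)² + 4.15² + (-0.75)²) = √(1.1881 + 8.2369 + 17.2225 + 0.5625) = √27.21, |v| = √(4.03² + 1.56² + 1.6² + (-4.97)²) = √(16.2409 + 2.4336 + 2.56 + 24.7009) = √45.9354.
cos θ = (u·v)/(|u||v|) = 10.283/(√27.21·√45.9354) ≈ 0.2909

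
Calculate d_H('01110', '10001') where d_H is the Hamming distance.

Differing positions: 1, 2, 3, 4, 5. Hamming distance = 5.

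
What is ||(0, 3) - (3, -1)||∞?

max(|x_i - y_i|) = max(|0 - 3|, |3 - (-1)|) = max(3, 4) = 4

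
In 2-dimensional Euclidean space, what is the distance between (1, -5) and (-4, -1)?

√(Σ(x_i - y_i)²) = √((1 - (-4))² + (-5 - (-1))²)
= √(5² + (-4)²) = √(25 + 16) = √41 ≈ 6.4031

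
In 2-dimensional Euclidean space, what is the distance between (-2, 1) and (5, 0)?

√(Σ(x_i - y_i)²) = √((-2 - 5)² + (1 - 0)²)
= √((-7)² + 1²) = √(49 + 1) = √50 ≈ 7.0711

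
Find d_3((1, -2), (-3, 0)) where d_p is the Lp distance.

(Σ|x_i - y_i|^3)^(1/3) = (|1 - (-3)|^3 + |-2 - 0|^3)^(1/3)
= (4^3 + 2^3)^(1/3) = (64 + 8)^(1/3) = (72)^(1/3) ≈ 4.1602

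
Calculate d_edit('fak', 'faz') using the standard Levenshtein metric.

Let D[i][j] be the edit distance between the first i characters of 'fak' and the first j characters of 'faz', with D[i][0] = i, D[0][j] = j, and D[i][j] = D[i-1][j-1] if the characters match, else 1 + min(D[i-1][j], D[i][j-1], D[i-1][j-1]). Filling the table (rows: prefixes of 'fak', columns: prefixes of 'faz'):
     ε  f  a  z
  ε  0  1  2  3
  f  1  0  1  2
  a  2  1  0  1
  k  3  2  1  1
The bottom-right entry gives D[3][3] = 1, so no sequence of fewer than 1 edit works. Backtracking through the table gives one optimal edit sequence (1 edit):
  fak → faz (sub k→z @3)
Edit distance = 1.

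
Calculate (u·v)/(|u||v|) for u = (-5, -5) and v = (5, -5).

With u = (-5, -5), v = (5, -5):
u·v = (-5)·5 + (-5)·(-5) = (-25) + 25 = 0.
|u| = √((-5)² + (-5)²) = √50, |v| = √(5² + (-5)²) = √50, so |u||v| = √(50·50) = √2500 = 50.
cos θ = (u·v)/(|u||v|) = 0/50 = 0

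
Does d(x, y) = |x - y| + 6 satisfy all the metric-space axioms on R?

No. d fails identity of indiscernibles (specifically d(x,x) = 0): d(4, 4) = |4 - 4| + 6 = 0 + 6 = 6 ≠ 0.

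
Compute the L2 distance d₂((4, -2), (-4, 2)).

√(Σ(x_i - y_i)²) = √((4 - (-4))² + (-2 - 2)²)
= √(8² + (-4)²) = √(64 + 16) = √80 ≈ 8.9443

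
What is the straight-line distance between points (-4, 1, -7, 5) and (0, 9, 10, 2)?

√(Σ(x_i - y_i)²) = √((-4 - 0)² + (1 - 9)² + (-7 - 10)² + (5 - 2)²)
= √((-4)² + (-8)² + (-17)² + 3²) = √(16 + 64 + 289 + 9) = √378 ≈ 19.4422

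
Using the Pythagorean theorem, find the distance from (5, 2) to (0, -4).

√(Σ(x_i - y_i)²) = √((5 - 0)² + (2 - (-4))²)
= √(5² + 6²) = √(25 + 36) = √61 ≈ 7.8102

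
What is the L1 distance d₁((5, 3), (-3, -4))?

Σ|x_i - y_i| = |5 - (-3)| + |3 - (-4)| = 8 + 7 = 15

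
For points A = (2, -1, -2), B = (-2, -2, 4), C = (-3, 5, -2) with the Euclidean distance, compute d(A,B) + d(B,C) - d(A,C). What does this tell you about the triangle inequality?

d(A,B) = √(4² + 1² + 6²) = √53 ≈ 7.2801, d(B,C) = √(1² + 7² + 6²) = √86 ≈ 9.2736, d(A,C) = √(5² + 6² + 0²) = √61 ≈ 7.8102.
d(A,B) + d(B,C) - d(A,C) = 7.2801 + 9.2736 - 7.8102 = 16.5537 - 7.8102 = 8.7435 (to 4 decimal places). This is ≥ 0, so the triangle inequality holds for these points.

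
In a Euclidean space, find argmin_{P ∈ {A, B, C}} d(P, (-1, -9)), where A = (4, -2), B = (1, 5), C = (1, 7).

Distances: d(A) ≈ 8.6023, d(B) ≈ 14.1421, d(C) ≈ 16.1245. Nearest: A = (4, -2) with distance 8.6023.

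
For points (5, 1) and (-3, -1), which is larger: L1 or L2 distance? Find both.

L1 = |5 - (-3)| + |1 - (-1)| = 8 + 2 = 10
L2 = √(8² + 2²) = √68 ≈ 8.2462
L1 ≥ L2 always (equality iff movement is along one axis); L1 > L2 here.
Ratio L1/L2 = 10/√68 ≈ 1.2127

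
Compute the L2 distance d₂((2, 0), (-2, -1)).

√(Σ(x_i - y_i)²) = √((2 - (-2))² + (0 - (-1))²)
= √(4² + 1²) = √(16 + 1) = √17 ≈ 4.1231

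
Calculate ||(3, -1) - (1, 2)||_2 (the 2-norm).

(Σ|x_i - y_i|^2)^(1/2) = (|3 - 1|^2 + |-1 - 2|^2)^(1/2)
= (2^2 + 3^2)^(1/2) = (4 + 9)^(1/2) = (13)^(1/2) ≈ 3.6056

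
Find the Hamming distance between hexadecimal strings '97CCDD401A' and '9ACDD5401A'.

Differing positions: 2, 4, 6. Hamming distance = 3.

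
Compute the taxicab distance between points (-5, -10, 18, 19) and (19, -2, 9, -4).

Σ|x_i - y_i| = |-5 - 19| + |-10 - (-2)| + |18 - 9| + |19 - (-4)| = 24 + 8 + 9 + 23 = 64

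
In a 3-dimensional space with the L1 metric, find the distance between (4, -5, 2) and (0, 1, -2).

Σ|x_i - y_i| = |4 - 0| + |-5 - 1| + |2 - (-2)| = 4 + 6 + 4 = 14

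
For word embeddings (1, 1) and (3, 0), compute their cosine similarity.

With u = (1, 1), v = (3, 0):
u·v = 1·3 + 1·0 = 3 + 0 = 3.
|u| = √(1² + 1²) = √2, |v| = √(3² + 0²) = √9, so |u||v| = √(2·9) = √18.
cos θ = (u·v)/(|u||v|) = 3/√18 ≈ 0.7071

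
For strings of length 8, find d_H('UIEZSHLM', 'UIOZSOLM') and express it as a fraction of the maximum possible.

Differing positions: 3, 6. Hamming distance = 2. The maximum possible Hamming distance for length-8 strings is 8, so d_H/8 = 2/8 = 0.25.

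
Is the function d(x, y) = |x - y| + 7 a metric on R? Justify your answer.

No. d fails identity of indiscernibles (specifically d(x,x) = 0): d(0, 0) = |0 - 0| + 7 = 0 + 7 = 7 ≠ 0.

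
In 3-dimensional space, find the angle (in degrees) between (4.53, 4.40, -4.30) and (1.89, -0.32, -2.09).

With u = (4.53, 4.40, -4.30), v = (1.89, -0.32, -2.09):
u·v = 4.53·1.89 + 4.4·(-0.32) + (-4.3)·(-2.09) = 8.5617 + (-1.408) + 8.987 = 16.1407.
|u| = √(4.53² + 4.4² + (-4.3)²) = √(20.5209 + 19.36 + 18.49) = √58.3709, |v| = √(1.89² + (-0.32)² + (-2.09)²) = √(3.5721 + 0.1024 + 4.3681) = √8.0426.
cos θ = (u·v)/(|u||v|) = 16.1407/(√58.3709·√8.0426) ≈ 0.744948
θ = arccos(0.744948) ≈ 41.85°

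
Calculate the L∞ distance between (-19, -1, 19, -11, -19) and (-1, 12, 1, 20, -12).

max(|x_i - y_i|) = max(|-19 - (-1)|, |-1 - 12|, |19 - 1|, |-11 - 20|, |-19 - (-12)|) = max(18, 13, 18, 31, 7) = 31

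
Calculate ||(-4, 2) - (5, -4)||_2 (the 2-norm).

(Σ|x_i - y_i|^2)^(1/2) = (|-4 - 5|^2 + |2 - (-4)|^2)^(1/2)
= (9^2 + 6^2)^(1/2) = (81 + 36)^(1/2) = (117)^(1/2) ≈ 10.8167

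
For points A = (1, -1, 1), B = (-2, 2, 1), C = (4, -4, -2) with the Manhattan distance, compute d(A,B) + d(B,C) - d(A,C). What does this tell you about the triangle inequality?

d(A,B) = 3 + 3 + 0 = 6, d(B,C) = 6 + 6 + 3 = 15, d(A,C) = 3 + 3 + 3 = 9.
d(A,B) + d(B,C) - d(A,C) = 6 + 15 - 9 = 21 - 9 = 12. This is ≥ 0, so the triangle inequality holds for these points.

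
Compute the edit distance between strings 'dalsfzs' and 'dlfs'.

Let D[i][j] be the edit distance between the first i characters of 'dalsfzs' and the first j characters of 'dlfs', with D[i][0] = i, D[0][j] = j, and D[i][j] = D[i-1][j-1] if the characters match, else 1 + min(D[i-1][j], D[i][j-1], D[i-1][j-1]). Filling the table (rows: prefixes of 'dalsfzs', columns: prefixes of 'dlfs'):
     ε  d  l  f  s
  ε  0  1  2  3  4
  d  1  0  1  2  3
  a  2  1  1  2  3
  l  3  2  1  2  3
  s  4  3  2  2  2
  f  5  4  3  2  3
  z  6  5  4  3  3
  s  7  6  5  4  3
The bottom-right entry gives D[7][4] = 3, so no sequence of fewer than 3 edits works. Backtracking through the table gives one optimal edit sequence (3 edits):
  dalsfzs → dlsfzs (del a @2)
  dlsfzs → dlfzs (del s @3)
  dlfzs → dlfs (del z @4)
Edit distance = 3.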